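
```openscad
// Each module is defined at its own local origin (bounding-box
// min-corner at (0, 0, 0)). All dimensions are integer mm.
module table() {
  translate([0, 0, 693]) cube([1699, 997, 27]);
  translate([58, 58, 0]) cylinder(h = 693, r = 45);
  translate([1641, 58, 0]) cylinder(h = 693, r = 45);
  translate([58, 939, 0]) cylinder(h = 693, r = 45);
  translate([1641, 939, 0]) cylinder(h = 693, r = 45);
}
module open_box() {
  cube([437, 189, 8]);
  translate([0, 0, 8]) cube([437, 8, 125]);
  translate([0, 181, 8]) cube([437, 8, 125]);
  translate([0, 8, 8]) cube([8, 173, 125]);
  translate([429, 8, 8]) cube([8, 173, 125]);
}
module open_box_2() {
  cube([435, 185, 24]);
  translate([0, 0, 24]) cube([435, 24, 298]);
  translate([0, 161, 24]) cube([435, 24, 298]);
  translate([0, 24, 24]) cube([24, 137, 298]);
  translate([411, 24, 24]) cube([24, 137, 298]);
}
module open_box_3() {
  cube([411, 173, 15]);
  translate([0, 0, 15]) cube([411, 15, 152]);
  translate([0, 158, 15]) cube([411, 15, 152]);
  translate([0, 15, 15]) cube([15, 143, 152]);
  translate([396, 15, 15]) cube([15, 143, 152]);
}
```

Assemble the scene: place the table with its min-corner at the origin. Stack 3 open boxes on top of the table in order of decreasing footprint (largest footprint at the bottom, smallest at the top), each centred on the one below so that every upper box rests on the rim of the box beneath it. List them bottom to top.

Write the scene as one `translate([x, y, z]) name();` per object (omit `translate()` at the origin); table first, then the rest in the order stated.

table();
translate([631, 404, 720]) open_box();
translate([632, 406, 853]) open_box_2();
translate([644, 412, 1175]) open_box_3();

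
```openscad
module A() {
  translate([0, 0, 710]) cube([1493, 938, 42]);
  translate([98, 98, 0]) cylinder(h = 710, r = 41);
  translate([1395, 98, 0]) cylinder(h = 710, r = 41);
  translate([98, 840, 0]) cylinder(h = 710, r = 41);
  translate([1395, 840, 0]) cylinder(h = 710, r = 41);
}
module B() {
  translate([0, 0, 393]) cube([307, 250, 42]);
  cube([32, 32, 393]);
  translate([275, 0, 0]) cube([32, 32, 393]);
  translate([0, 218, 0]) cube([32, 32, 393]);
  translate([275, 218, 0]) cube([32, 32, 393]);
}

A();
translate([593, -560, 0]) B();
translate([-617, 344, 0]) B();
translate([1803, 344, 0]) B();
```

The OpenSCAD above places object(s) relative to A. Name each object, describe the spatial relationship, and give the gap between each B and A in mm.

A is a table. B is a stool. Three stools sit around the table at the −y, −x, +x sides. The gap between each stool and the table is 310 mm.

Each stool's nearest face is 310 mm from the table's bounding box.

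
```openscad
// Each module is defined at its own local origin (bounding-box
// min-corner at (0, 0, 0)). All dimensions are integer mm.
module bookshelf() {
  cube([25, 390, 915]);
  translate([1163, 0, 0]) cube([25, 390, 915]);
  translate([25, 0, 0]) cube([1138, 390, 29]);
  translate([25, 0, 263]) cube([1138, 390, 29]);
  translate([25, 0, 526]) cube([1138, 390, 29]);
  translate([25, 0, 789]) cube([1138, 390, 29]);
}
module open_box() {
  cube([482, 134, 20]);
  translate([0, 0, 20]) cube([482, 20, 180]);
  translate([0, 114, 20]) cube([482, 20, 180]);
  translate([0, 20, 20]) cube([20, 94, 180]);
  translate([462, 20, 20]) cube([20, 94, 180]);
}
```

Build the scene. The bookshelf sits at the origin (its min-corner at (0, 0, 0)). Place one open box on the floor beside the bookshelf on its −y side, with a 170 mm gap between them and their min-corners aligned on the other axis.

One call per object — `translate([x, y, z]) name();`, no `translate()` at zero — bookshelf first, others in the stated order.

bookshelf();
translate([0, -304, 0]) open_box();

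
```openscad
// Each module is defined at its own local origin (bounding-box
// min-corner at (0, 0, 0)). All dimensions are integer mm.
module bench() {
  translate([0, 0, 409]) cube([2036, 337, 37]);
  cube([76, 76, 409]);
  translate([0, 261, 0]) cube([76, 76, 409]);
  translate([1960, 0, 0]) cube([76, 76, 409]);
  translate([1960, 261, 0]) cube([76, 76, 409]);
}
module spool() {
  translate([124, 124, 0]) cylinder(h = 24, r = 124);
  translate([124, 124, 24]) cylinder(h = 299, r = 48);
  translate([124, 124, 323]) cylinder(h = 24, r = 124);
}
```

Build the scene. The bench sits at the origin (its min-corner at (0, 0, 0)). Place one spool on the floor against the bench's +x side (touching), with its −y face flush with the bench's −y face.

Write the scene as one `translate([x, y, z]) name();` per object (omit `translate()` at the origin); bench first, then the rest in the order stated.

bench();
translate([2036, 0, 0]) spool();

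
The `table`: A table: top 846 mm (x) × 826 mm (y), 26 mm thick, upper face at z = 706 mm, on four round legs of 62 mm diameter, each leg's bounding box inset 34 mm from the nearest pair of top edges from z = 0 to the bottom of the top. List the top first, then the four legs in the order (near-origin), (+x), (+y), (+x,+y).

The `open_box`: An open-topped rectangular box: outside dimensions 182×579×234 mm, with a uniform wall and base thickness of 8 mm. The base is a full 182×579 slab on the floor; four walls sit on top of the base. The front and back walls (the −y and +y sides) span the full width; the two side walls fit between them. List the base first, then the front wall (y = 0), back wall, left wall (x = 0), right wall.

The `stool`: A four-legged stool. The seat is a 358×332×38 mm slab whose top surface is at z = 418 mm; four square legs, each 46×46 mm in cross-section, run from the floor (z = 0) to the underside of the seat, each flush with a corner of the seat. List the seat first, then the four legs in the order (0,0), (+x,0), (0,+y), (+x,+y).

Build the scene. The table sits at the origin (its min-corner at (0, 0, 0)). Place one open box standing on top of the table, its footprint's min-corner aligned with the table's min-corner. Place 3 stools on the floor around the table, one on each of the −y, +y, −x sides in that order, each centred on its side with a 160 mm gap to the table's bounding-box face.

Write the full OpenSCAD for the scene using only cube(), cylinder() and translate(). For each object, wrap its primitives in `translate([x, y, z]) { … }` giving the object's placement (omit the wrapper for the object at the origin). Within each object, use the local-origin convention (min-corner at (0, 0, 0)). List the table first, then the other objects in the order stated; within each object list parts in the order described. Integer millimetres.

translate([0, 0, 680]) cube([846, 826, 26]);
translate([65, 65, 0]) cylinder(h = 680, r = 31);
translate([781, 65, 0]) cylinder(h = 680, r = 31);
translate([65, 761, 0]) cylinder(h = 680, r = 31);
translate([781, 761, 0]) cylinder(h = 680, r = 31);
translate([0, 0, 706]) {
  cube([182, 579, 8]);
  translate([0, 0, 8]) cube([182, 8, 226]);
  translate([0, 571, 8]) cube([182, 8, 226]);
  translate([0, 8, 8]) cube([8, 563, 226]);
  translate([174, 8, 8]) cube([8, 563, 226]);
}
translate([244, -492, 0]) {
  translate([0, 0, 380]) cube([358, 332, 38]);
  cube([46, 46, 380]);
  translate([312, 0, 0]) cube([46, 46, 380]);
  translate([0, 286, 0]) cube([46, 46, 380]);
  translate([312, 286, 0]) cube([46, 46, 380]);
}
translate([244, 986, 0]) {
  translate([0, 0, 380]) cube([358, 332, 38]);
  cube([46, 46, 380]);
  translate([312, 0, 0]) cube([46, 46, 380]);
  translate([0, 286, 0]) cube([46, 46, 380]);
  translate([312, 286, 0]) cube([46, 46, 380]);
}
translate([-518, 247, 0]) {
  translate([0, 0, 380]) cube([358, 332, 38]);
  cube([46, 46, 380]);
  translate([312, 0, 0]) cube([46, 46, 380]);
  translate([0, 286, 0]) cube([46, 46, 380]);
  translate([312, 286, 0]) cube([46, 46, 380]);
}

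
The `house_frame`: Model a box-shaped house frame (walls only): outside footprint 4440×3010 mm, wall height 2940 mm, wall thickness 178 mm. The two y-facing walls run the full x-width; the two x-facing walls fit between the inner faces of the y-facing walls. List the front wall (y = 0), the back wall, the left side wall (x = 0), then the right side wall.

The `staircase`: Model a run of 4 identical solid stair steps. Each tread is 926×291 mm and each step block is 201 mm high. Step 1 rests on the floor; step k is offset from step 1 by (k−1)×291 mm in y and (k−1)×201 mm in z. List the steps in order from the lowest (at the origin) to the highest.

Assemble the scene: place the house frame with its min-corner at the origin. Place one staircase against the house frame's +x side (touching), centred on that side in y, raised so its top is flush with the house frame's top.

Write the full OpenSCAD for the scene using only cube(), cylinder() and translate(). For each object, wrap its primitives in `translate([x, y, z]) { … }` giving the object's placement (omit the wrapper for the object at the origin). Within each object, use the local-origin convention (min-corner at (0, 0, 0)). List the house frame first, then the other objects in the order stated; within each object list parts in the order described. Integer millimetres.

cube([4440, 178, 2940]);
translate([0, 2832, 0]) cube([4440, 178, 2940]);
translate([0, 178, 0]) cube([178, 2654, 2940]);
translate([4262, 178, 0]) cube([178, 2654, 2940]);
translate([4440, 923, 2136]) {
  cube([926, 291, 201]);
  translate([0, 291, 201]) cube([926, 291, 201]);
  translate([0, 582, 402]) cube([926, 291, 201]);
  translate([0, 873, 603]) cube([926, 291, 201]);
}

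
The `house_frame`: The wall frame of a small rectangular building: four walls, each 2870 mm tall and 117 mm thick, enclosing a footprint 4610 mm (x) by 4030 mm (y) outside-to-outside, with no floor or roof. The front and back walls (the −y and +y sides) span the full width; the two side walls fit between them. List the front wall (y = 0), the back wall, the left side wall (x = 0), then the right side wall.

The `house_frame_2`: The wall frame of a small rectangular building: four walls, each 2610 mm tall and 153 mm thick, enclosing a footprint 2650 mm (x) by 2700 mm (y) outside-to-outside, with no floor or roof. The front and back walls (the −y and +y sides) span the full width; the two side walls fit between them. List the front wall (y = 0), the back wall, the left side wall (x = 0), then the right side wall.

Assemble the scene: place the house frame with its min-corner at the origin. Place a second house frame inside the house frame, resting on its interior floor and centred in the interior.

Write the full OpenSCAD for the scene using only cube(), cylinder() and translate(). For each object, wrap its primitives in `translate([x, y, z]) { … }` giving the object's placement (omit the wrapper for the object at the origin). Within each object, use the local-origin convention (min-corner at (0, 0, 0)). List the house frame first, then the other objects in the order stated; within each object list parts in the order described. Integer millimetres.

cube([4610, 117, 2870]);
translate([0, 3913, 0]) cube([4610, 117, 2870]);
translate([0, 117, 0]) cube([117, 3796, 2870]);
translate([4493, 117, 0]) cube([117, 3796, 2870]);
translate([980, 665, 0]) {
  cube([2650, 153, 2610]);
  translate([0, 2547, 0]) cube([2650, 153, 2610]);
  translate([0, 153, 0]) cube([153, 2394, 2610]);
  translate([2497, 153, 0]) cube([153, 2394, 2610]);
}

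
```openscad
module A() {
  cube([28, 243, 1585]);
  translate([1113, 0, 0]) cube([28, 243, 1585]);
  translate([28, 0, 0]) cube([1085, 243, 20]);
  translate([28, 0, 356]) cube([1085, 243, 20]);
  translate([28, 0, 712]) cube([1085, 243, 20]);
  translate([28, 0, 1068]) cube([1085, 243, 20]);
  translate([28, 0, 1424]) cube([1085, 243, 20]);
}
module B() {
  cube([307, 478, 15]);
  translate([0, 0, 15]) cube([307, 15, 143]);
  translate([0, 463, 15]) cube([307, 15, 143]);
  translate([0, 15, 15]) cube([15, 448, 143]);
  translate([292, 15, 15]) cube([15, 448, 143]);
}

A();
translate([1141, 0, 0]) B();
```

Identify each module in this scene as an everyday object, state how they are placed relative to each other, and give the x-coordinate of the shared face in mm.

The bookshelf's +x face and the open box's −x face are both at x = 1141 mm.

A is a bookshelf. B is an open box. The open box is against the bookshelf's +x side, with their −y faces flush. The x-coordinate of the shared face is 1141 mm.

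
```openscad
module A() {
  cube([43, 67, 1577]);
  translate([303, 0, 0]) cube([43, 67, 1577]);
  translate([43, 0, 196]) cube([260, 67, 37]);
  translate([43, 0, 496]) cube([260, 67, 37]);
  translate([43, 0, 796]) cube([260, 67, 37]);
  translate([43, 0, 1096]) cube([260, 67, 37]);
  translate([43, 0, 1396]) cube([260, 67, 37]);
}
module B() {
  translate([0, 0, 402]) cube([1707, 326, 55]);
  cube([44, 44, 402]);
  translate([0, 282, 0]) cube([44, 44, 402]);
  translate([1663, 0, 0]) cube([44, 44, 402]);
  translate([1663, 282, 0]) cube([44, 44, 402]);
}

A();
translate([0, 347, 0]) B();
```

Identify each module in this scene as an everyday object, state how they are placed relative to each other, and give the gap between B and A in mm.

The bench's nearest face is 280 mm from the ladder's +y face.

A is a ladder. B is a bench. The bench is on the floor beside the ladder on its +y side. The gap between the bench and the ladder is 280 mm.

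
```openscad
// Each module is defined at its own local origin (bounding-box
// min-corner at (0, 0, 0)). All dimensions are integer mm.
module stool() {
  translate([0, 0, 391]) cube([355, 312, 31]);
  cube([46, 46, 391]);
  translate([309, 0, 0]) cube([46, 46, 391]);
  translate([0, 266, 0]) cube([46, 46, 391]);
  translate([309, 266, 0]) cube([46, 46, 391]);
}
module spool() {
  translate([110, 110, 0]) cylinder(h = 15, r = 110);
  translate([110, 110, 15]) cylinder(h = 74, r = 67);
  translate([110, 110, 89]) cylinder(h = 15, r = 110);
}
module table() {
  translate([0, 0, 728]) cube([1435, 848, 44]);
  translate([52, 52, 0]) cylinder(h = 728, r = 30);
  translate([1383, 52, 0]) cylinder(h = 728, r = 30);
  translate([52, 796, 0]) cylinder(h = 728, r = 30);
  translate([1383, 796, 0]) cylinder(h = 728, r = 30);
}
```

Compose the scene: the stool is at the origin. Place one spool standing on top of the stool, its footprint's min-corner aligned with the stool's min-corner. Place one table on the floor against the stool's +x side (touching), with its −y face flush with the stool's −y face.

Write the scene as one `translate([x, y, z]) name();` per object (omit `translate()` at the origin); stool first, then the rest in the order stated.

stool();
translate([0, 0, 422]) spool();
translate([355, 0, 0]) table();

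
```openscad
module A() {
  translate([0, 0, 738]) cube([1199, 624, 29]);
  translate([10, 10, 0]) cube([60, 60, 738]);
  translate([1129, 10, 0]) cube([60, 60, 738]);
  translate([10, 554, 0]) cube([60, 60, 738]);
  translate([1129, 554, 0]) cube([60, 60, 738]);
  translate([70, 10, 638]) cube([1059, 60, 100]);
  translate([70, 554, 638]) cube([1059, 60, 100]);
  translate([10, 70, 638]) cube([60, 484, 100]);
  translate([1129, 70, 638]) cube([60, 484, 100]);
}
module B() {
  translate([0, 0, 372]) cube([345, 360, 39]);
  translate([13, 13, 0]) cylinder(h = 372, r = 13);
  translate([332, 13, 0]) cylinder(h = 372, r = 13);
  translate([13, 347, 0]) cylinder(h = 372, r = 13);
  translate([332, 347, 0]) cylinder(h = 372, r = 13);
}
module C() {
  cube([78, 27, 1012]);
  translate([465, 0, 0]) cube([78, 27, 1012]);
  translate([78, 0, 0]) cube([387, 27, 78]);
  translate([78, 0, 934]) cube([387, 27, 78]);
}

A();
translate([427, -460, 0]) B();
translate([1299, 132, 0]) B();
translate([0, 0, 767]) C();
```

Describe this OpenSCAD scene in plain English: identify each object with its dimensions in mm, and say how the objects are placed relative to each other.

A is a table: top 1199 mm (x) × 624 mm (y), 29 mm thick, upper face at z = 767 mm, on four 60×60 mm square legs, each inset 10 mm from the nearest pair of top edges, running from z = 0 to the bottom of the top. Four apron rails, 60 mm thick and 100 mm tall, run between adjacent legs with their top edges flush with the underside of the top and their outer faces flush with the legs' outer faces.

B is a four-legged stool. The seat is 345×360 mm, 39 mm thick, top at z = 411 mm. It stands on four round legs, each 26 mm in diameter, from z = 0 to the seat underside, each leg's axis is inset half a diameter from the nearest pair of seat edges (so the leg's bounding box is flush with the corner).

C is a picture frame with a 387×856 mm rectangular opening (x by z) and a uniform 78 mm border on every side. Frame depth is 27 mm along y. It is built from two vertical stiles running the full outside height and two horizontal rails spanning the gap between the stiles.

Two stools sit around the table at the −y, +x sides. The picture frame is on top of the table.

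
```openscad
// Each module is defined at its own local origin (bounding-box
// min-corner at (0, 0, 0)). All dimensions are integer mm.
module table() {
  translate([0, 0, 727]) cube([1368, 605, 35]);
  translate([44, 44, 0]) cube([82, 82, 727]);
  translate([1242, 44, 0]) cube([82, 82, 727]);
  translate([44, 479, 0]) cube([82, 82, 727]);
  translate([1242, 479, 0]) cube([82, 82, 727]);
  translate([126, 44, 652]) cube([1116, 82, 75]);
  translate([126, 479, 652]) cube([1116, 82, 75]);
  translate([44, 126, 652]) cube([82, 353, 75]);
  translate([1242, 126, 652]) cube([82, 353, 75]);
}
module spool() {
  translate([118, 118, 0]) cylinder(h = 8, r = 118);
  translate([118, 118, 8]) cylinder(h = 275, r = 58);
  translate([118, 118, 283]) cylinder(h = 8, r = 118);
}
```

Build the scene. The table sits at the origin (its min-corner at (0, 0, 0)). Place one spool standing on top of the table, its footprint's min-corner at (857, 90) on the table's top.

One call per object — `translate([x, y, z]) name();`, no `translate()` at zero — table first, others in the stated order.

table();
translate([857, 90, 762]) spool();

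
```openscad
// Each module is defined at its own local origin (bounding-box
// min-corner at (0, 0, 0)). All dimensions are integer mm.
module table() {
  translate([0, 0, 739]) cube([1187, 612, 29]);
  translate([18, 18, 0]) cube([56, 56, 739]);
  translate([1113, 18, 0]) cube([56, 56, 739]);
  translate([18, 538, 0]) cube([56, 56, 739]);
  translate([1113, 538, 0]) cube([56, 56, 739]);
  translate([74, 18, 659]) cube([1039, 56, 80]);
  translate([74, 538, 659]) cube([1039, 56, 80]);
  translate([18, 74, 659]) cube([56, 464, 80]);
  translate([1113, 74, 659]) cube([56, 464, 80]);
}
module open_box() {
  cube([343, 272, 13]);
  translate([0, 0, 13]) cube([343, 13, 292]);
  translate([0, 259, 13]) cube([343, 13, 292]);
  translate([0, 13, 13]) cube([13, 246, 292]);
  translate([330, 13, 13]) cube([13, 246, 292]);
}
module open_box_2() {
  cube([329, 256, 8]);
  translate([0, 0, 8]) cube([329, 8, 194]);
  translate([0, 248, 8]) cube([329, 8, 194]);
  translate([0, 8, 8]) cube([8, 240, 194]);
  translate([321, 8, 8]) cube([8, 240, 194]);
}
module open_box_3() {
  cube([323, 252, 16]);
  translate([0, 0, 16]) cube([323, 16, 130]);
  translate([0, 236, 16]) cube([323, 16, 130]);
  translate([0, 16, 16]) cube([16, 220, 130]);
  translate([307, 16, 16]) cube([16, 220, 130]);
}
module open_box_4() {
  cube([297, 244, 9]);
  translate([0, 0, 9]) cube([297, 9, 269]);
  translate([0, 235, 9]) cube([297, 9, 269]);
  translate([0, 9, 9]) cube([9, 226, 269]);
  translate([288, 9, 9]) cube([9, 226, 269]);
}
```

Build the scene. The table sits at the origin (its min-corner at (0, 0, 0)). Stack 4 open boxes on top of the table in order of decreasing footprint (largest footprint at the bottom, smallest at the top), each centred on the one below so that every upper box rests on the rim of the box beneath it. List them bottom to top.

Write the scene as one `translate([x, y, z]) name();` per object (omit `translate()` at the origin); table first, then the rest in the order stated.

table();
translate([422, 170, 768]) open_box();
translate([429, 178, 1073]) open_box_2();
translate([432, 180, 1275]) open_box_3();
translate([445, 184, 1421]) open_box_4();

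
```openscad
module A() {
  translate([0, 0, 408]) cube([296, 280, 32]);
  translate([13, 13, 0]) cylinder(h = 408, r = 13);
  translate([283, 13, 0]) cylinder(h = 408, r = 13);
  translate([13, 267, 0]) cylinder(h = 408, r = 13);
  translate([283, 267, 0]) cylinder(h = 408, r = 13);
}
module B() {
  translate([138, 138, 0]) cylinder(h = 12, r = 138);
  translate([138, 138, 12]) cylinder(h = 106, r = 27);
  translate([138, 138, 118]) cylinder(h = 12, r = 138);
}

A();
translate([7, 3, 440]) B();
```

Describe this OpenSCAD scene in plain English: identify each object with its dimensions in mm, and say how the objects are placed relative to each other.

A is a four-legged stool. The seat is 296×280 mm, 32 mm thick, top at z = 440 mm. It stands on four round legs, each 26 mm in diameter, from z = 0 to the seat underside, each leg's axis is inset half a diameter from the nearest pair of seat edges (so the leg's bounding box is flush with the corner).

B is a spool: two coaxial disc flanges of radius 138 mm and thickness 12 mm, joined by a core cylinder of radius 27 mm and height 106 mm. The lower flange rests on z = 0 and the three cylinders share a vertical axis.

The spool is on top of the stool.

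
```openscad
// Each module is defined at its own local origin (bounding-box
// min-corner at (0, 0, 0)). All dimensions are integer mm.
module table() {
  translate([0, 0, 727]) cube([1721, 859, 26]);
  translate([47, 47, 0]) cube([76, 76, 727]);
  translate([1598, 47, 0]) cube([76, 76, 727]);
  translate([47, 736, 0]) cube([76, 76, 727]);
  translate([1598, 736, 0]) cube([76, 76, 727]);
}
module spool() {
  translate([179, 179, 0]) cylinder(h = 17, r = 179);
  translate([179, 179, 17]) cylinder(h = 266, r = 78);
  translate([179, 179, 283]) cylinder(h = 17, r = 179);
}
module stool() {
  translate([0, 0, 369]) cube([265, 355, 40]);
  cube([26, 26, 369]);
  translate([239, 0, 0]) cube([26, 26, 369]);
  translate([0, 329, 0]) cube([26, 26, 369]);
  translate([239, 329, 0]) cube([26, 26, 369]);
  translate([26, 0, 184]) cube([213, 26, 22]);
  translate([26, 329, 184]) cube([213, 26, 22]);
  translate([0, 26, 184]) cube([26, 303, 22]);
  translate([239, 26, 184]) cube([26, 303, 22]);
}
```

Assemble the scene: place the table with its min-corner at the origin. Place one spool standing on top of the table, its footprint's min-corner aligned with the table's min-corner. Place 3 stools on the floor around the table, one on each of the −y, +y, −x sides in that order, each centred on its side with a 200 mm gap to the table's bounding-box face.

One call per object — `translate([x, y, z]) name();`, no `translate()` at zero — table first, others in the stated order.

table();
translate([0, 0, 753]) spool();
translate([728, -555, 0]) stool();
translate([728, 1059, 0]) stool();
translate([-465, 252, 0]) stool();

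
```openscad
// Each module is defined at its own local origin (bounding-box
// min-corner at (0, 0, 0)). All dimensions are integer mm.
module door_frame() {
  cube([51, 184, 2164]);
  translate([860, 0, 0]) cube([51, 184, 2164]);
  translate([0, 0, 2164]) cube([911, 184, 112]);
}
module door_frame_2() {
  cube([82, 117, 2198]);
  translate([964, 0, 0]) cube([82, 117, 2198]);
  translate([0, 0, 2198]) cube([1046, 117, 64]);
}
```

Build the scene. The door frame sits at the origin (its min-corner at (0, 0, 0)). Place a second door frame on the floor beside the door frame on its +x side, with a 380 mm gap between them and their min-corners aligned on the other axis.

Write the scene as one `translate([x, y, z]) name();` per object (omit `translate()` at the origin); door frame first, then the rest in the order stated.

door_frame();
translate([1291, 0, 0]) door_frame_2();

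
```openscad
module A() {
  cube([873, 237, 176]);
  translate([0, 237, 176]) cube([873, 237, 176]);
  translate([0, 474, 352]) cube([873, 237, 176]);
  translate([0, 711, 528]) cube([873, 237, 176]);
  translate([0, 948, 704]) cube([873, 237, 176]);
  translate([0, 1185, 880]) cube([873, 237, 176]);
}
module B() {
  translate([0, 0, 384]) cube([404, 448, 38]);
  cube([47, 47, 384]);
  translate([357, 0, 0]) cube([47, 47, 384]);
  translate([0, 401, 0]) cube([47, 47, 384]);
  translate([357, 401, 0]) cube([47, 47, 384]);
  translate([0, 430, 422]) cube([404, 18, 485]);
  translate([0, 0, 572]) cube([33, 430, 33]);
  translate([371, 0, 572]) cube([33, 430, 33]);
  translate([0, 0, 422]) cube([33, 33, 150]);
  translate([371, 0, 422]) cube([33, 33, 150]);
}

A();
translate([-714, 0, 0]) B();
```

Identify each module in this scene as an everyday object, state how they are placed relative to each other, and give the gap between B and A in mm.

The chair's nearest face is 310 mm from the staircase's −x face.

A is a staircase. B is a chair. The chair is on the floor beside the staircase on its −x side. The gap between the chair and the staircase is 310 mm.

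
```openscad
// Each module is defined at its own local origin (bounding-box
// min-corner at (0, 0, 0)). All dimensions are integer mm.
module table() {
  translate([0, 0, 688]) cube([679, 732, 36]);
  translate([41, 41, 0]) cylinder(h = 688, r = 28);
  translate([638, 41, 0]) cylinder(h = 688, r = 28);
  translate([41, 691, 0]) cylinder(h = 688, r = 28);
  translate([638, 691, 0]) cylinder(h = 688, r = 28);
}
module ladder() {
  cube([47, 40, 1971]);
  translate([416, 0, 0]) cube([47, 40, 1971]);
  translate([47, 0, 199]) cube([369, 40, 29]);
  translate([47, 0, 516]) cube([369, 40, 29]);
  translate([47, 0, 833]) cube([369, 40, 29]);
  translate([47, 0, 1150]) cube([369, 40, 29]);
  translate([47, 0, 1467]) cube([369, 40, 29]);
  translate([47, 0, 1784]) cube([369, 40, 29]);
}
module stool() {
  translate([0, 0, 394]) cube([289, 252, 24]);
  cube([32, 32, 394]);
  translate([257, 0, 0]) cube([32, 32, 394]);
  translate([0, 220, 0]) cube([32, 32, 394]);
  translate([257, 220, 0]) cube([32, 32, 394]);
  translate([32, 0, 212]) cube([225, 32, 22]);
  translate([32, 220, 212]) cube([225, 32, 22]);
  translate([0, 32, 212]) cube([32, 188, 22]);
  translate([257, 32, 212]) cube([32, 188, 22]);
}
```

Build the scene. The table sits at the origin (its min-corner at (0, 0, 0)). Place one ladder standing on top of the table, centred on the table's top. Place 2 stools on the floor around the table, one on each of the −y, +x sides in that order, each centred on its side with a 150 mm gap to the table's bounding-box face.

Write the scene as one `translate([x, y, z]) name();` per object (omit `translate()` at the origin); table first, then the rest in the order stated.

table();
translate([108, 346, 724]) ladder();
translate([195, -402, 0]) stool();
translate([829, 240, 0]) stool();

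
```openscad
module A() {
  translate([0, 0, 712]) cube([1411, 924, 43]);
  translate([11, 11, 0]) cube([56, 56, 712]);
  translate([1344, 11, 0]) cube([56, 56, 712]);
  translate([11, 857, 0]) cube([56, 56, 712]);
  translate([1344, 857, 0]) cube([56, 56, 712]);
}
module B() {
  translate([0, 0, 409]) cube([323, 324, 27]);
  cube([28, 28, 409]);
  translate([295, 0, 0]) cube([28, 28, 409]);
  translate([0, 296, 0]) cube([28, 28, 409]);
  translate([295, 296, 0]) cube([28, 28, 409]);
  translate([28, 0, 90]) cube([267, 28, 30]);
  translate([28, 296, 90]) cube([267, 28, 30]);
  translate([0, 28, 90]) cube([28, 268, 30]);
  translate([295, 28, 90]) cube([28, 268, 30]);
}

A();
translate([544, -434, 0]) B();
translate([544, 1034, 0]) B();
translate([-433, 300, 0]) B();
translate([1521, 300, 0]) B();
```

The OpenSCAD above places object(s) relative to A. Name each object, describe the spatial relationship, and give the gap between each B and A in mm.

A is a table. B is a stool. Four stools sit around the table at the −y, +y, −x, +x sides. The gap between each stool and the table is 110 mm.

Each stool's nearest face is 110 mm from the table's bounding box.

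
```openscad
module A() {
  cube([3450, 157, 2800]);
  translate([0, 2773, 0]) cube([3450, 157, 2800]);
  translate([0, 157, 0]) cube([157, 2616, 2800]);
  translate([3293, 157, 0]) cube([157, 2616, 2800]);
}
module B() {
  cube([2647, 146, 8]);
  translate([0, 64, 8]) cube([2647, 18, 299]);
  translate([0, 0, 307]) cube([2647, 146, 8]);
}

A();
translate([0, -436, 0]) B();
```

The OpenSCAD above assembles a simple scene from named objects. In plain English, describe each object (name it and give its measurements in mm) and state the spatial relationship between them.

A is a box-shaped house frame (walls only): outside footprint 3450×2930 mm, wall height 2800 mm, wall thickness 157 mm. The two y-facing walls run the full x-width; the two x-facing walls fit between the inner faces of the y-facing walls.

B is an I-beam lying along x, 2647 mm long. Overall section height 315 mm. Two flanges 146 mm wide (y) and 8 mm thick, one on the floor and one at the top; a web 18 mm thick runs between them, centred on the flange width.

The I-beam is on the floor beside the house frame on its −y side.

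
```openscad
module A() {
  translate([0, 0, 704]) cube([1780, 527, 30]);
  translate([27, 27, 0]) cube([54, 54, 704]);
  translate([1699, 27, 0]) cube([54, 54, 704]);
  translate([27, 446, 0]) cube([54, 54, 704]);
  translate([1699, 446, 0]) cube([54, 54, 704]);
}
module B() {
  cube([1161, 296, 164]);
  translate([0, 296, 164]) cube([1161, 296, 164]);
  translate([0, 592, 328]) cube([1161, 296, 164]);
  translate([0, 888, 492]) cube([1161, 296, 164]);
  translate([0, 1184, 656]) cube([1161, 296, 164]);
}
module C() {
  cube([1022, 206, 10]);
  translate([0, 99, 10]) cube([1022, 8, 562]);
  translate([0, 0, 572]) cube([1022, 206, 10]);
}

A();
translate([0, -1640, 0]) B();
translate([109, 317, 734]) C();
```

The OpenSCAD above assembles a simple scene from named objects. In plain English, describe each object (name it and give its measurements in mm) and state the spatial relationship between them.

A is a table: top 1780 mm (x) × 527 mm (y), 30 mm thick, upper face at z = 734 mm, on four 54×54 mm square legs, each inset 27 mm from the nearest pair of top edges, running from z = 0 to the bottom of the top.

B is a run of 5 identical solid stair steps. Each tread is 1161×296 mm and each step block is 164 mm high. Step 1 rests on the floor; step k is offset from step 1 by (k−1)×296 mm in y and (k−1)×164 mm in z.

C is an I-beam lying along x, 1022 mm long. Overall section height 582 mm. Two flanges 206 mm wide (y) and 10 mm thick, one on the floor and one at the top; a web 8 mm thick runs between them, centred on the flange width.

The staircase is on the floor beside the table on its −y side. The I-beam is on top of the table.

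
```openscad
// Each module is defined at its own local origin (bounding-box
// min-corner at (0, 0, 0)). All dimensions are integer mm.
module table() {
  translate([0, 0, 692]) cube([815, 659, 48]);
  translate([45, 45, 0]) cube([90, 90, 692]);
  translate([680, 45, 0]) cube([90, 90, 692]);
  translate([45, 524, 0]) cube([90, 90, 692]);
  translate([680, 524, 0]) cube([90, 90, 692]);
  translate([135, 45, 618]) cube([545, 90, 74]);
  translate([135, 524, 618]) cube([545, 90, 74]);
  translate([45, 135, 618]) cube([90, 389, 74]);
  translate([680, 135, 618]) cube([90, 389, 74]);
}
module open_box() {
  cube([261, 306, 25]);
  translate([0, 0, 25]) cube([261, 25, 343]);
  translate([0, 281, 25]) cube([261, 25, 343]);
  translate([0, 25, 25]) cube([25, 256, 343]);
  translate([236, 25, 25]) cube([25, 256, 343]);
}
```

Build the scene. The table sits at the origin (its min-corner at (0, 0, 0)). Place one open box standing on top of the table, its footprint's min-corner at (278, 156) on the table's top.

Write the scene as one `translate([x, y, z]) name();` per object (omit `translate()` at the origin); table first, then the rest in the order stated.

table();
translate([278, 156, 740]) open_box();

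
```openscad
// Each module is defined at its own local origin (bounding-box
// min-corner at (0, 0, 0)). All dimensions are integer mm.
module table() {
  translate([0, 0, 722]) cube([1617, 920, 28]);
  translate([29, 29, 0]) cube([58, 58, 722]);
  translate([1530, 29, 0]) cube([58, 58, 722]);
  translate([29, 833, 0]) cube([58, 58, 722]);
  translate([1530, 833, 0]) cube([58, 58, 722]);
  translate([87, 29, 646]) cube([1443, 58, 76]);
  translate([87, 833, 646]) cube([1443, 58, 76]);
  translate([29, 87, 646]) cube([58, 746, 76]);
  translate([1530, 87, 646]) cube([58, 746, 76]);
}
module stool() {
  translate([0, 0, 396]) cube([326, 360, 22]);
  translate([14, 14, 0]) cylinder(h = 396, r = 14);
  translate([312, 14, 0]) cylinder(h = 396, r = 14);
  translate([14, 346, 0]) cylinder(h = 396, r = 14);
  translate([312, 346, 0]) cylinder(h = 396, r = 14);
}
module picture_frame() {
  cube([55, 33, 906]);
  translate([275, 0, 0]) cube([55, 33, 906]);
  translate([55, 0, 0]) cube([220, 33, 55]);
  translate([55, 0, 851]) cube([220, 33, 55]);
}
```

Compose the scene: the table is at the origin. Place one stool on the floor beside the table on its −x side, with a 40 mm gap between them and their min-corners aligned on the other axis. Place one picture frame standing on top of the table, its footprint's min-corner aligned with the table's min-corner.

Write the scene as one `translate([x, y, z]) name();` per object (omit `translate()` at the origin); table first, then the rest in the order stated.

table();
translate([-366, 0, 0]) stool();
translate([0, 0, 750]) picture_frame();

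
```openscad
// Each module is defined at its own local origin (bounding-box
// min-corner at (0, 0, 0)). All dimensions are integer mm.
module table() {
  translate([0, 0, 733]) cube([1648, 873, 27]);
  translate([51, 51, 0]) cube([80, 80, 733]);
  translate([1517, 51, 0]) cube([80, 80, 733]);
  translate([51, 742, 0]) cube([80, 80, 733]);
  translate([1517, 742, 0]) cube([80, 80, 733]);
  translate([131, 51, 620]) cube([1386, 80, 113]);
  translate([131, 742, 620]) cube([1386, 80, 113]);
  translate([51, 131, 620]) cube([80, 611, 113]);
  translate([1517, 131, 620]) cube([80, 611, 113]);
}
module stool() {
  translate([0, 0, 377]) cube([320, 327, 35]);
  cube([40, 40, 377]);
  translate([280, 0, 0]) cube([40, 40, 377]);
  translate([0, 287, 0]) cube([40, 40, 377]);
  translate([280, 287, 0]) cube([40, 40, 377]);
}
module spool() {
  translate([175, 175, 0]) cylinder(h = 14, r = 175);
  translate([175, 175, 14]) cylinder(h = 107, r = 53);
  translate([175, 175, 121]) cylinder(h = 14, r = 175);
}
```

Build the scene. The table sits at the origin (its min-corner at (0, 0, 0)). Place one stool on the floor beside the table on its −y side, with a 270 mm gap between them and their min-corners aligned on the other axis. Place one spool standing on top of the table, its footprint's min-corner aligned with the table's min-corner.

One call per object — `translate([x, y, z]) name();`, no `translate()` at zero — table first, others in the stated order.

table();
translate([0, -597, 0]) stool();
translate([0, 0, 760]) spool();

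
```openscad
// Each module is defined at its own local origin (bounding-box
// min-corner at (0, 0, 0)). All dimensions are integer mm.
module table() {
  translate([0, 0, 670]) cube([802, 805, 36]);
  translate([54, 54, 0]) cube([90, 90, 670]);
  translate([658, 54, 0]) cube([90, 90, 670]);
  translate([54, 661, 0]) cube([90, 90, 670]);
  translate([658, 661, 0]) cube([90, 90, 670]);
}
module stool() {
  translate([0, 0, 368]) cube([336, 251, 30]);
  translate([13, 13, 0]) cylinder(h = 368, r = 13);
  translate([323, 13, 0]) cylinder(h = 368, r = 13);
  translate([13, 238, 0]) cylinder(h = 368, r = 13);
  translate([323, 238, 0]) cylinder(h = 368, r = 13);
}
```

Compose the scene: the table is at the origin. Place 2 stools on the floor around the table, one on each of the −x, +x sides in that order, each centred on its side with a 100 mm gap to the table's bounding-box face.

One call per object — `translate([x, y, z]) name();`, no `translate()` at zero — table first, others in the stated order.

table();
translate([-436, 277, 0]) stool();
translate([902, 277, 0]) stool();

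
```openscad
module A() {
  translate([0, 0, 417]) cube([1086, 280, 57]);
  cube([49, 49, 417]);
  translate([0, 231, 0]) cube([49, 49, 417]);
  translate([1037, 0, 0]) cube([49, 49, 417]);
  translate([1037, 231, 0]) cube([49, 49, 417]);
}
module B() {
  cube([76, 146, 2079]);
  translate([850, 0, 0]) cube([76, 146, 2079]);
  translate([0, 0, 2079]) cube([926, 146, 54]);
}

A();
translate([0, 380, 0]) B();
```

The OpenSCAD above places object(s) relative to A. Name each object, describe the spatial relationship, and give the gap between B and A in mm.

A is a bench. B is a door frame. The door frame is on the floor beside the bench on its +y side. The gap between the door frame and the bench is 100 mm.

The door frame's nearest face is 100 mm from the bench's +y face.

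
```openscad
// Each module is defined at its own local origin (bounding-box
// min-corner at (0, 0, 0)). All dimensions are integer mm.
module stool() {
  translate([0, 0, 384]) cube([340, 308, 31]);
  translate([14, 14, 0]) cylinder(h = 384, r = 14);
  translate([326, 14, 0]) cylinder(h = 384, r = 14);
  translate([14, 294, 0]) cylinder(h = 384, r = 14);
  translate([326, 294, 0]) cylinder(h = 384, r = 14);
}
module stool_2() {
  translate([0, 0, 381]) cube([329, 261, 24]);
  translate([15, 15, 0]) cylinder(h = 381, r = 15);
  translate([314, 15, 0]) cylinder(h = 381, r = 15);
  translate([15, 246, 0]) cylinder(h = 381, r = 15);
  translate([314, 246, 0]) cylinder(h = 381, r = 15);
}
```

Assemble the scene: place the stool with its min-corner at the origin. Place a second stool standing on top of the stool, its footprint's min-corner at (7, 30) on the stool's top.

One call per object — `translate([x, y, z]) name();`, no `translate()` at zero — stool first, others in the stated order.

stool();
translate([7, 30, 415]) stool_2();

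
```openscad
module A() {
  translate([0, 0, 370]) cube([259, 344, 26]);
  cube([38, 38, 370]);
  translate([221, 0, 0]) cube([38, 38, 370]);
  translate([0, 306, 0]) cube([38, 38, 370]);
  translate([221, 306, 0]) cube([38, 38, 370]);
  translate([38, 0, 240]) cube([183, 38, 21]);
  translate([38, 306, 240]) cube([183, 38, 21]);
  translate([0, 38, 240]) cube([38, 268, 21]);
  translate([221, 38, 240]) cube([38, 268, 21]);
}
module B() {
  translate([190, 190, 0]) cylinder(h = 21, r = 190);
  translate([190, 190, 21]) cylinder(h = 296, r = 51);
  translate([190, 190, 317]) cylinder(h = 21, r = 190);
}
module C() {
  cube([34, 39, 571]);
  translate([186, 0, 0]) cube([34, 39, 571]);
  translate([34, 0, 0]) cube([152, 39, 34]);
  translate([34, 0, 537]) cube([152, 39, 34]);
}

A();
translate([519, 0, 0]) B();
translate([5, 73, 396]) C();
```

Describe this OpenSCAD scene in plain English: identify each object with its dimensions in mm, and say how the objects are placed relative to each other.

A is a four-legged stool. The seat is 259×344 mm, 26 mm thick, top at z = 396 mm. It stands on four square legs, each 38×38 mm in cross-section, from z = 0 to the seat underside, each flush with a corner of the seat. Four stretchers, 38 mm wide and 21 mm tall, connect adjacent legs with their undersides at z = 240 mm, each running between the inner faces of the legs it joins and aligned with the legs' outer faces on the other axis.

B is a spool: two coaxial disc flanges of radius 190 mm and thickness 21 mm, joined by a core cylinder of radius 51 mm and height 296 mm. The lower flange rests on z = 0 and the three cylinders share a vertical axis.

C is a rectangular picture frame lying in the x–z plane (depth along y). The opening is 152 mm wide (x) by 503 mm tall (z), surrounded by a border 34 mm wide on all four sides. The frame is 39 mm deep and is made of two full-height vertical stiles with two horizontal rails fitted between them.

The spool is on the floor beside the stool on its +x side. The picture frame is on top of the stool.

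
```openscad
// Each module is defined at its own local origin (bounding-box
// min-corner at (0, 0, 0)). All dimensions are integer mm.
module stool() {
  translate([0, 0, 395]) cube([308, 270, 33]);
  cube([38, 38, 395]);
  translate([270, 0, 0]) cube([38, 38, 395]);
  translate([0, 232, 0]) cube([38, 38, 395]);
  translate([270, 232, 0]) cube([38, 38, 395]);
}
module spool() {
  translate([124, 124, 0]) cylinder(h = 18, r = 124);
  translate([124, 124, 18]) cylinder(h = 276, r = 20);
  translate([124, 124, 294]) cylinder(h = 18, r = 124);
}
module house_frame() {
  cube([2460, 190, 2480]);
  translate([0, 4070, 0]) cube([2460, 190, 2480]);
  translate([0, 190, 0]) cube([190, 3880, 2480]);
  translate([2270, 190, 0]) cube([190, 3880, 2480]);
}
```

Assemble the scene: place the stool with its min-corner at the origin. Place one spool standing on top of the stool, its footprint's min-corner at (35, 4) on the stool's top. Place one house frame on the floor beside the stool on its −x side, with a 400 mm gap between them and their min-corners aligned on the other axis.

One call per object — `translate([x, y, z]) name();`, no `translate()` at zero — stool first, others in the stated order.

stool();
translate([35, 4, 428]) spool();
translate([-2860, 0, 0]) house_frame();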